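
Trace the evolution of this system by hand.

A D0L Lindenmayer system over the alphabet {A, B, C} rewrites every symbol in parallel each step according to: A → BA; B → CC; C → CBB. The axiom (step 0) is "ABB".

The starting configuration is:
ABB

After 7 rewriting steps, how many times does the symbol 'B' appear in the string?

t=0: ABB
t=1: BACCCC
t=2: CCBACBBCBBCBBCBB
t=3: CBBCBBCCBACBBCCCCCBBCCCCCBBCCCCCBBCCCC
t=4: CBBCCCCCBBCCCCCBBCBBCCBACBBCCCCCBBCBBCBBCBBCBBCCCCCBBCBBCBBCBBCBBCCCCCBBCBBCBBCBBCBBCCCCCBBCBBCBBCBB
t=5: CBBCCCCCBBCBBCBBCBBCBBCCCCCBBCBBCBBCBBCBBCCCCCBBCCCCCBBCBB…CCCCCBBCCCCCBBCCCCCBBCBBCBBCBBCBBCCCCCBBCCCCCBBCCCCCBBCCCC  (len 250)
t=6: CBBCCCCCBBCBBCBBCBBCBBCCCCCBBCCCCCBBCCCCCBBCCCCCBBCCCCCBBC…BCBBCCCCCBBCBBCBBCBBCBBCCCCCBBCBBCBBCBBCBBCCCCCBBCBBCBBCBB  (len 648)
t=7: CBBCCCCCBBCBBCBBCBBCBBCCCCCBBCCCCCBBCCCCCBBCCCCCBBCCCCCBBC…CCCCCBBCCCCCBBCCCCCBBCBBCBBCBBCBBCCCCCBBCCCCCBBCCCCCBBCCCC  (len 1646)

701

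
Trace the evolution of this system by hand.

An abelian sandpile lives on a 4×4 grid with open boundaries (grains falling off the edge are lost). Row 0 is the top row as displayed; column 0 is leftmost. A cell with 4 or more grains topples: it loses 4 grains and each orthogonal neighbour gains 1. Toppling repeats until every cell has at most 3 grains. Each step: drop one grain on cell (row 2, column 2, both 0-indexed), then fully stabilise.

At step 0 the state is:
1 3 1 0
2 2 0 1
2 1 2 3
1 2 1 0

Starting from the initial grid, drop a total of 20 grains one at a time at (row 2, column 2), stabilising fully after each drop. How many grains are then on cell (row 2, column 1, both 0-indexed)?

1

step 0: 1 3 1 0
2 2 0 1
2 1 2 3
1 2 1 0
step 1: 1 3 1 0
2 2 0 1
2 1 3 3
1 2 1 0
step 2: 1 3 1 0
2 2 1 2
2 2 1 0
1 2 2 1
step 3: 1 3 1 0
2 2 1 2
2 2 2 0
1 2 2 1
step 4: 1 3 1 0
2 2 1 2
2 2 3 0
1 2 2 1
step 5: 1 3 1 0
2 2 2 2
2 3 0 1
1 2 3 1
step 6: 1 3 1 0
2 2 2 2
2 3 1 1
1 2 3 1
step 7: 1 3 1 0
2 2 2 2
2 3 2 1
1 2 3 1
step 8: 1 3 1 0
2 2 2 2
2 3 3 1
1 2 3 1
step 9: 1 3 1 0
2 3 3 2
3 1 2 2
2 0 1 2
step 10: 1 3 1 0
2 3 3 2
3 1 3 2
2 0 1 2
step 11: 2 0 3 0
3 1 1 3
3 3 1 3
2 0 2 2
step 12: 2 0 3 0
3 1 1 3
3 3 2 3
2 0 2 2
step 13: 2 0 3 0
3 1 1 3
3 3 3 3
2 0 2 2
step 14: 3 0 3 1
0 3 3 0
1 1 2 1
3 1 3 3
step 15: 3 0 3 1
0 3 3 0
1 1 3 1
3 1 3 3
step 16: 3 2 0 2
1 0 2 1
1 3 2 3
3 2 1 0
step 17: 3 2 0 2
1 0 2 1
1 3 3 3
3 2 1 0
step 18: 3 2 0 2
1 1 3 2
2 0 2 0
3 3 2 1
step 19: 3 2 0 2
1 1 3 2
2 0 3 0
3 3 2 1
step 20: 3 2 1 2
1 2 0 3
2 1 1 1
3 3 3 1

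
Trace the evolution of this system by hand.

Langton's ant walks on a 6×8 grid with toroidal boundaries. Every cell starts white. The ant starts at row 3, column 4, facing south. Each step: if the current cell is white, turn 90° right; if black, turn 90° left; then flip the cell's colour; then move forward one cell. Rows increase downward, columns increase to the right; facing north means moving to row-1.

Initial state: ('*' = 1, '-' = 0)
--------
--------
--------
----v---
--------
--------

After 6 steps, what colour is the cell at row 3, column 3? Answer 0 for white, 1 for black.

1

k=0  --------
--------
--------
----v---
--------
--------
k=1  --------
--------
--------
---<*---
--------
--------
k=2  --------
--------
---^----
---**---
--------
--------
k=3  --------
--------
---*>---
---**---
--------
--------
k=4  --------
--------
---**---
---*v---
--------
--------
k=5  --------
--------
---**---
---*->--
--------
--------
k=6  --------
--------
---**---
---*-*--
-----v--
--------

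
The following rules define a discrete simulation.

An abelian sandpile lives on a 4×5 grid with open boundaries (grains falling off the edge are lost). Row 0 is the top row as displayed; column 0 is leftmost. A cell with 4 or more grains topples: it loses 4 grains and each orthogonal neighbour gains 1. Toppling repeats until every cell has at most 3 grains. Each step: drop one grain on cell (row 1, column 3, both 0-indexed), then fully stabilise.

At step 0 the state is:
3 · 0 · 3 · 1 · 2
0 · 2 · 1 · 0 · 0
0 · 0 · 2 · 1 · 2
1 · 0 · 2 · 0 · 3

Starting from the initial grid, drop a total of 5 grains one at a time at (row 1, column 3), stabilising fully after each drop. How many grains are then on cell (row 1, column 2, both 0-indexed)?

gen 0: 3 · 0 · 3 · 1 · 2
0 · 2 · 1 · 0 · 0
0 · 0 · 2 · 1 · 2
1 · 0 · 2 · 0 · 3
gen 1: 3 · 0 · 3 · 1 · 2
0 · 2 · 1 · 1 · 0
0 · 0 · 2 · 1 · 2
1 · 0 · 2 · 0 · 3
gen 2: 3 · 0 · 3 · 1 · 2
0 · 2 · 1 · 2 · 0
0 · 0 · 2 · 1 · 2
1 · 0 · 2 · 0 · 3
gen 3: 3 · 0 · 3 · 1 · 2
0 · 2 · 1 · 3 · 0
0 · 0 · 2 · 1 · 2
1 · 0 · 2 · 0 · 3
gen 4: 3 · 0 · 3 · 2 · 2
0 · 2 · 2 · 0 · 1
0 · 0 · 2 · 2 · 2
1 · 0 · 2 · 0 · 3
gen 5: 3 · 0 · 3 · 2 · 2
0 · 2 · 2 · 1 · 1
0 · 0 · 2 · 2 · 2
1 · 0 · 2 · 0 · 3

2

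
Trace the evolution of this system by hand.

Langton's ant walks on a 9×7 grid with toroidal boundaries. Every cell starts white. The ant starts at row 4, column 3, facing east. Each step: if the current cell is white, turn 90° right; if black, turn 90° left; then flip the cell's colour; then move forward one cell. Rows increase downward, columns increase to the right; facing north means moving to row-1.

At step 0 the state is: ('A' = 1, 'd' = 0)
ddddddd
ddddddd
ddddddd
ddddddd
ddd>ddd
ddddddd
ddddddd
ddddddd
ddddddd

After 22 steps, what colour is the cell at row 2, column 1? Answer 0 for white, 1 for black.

gen 0: ddddddd
ddddddd
ddddddd
ddddddd
ddd>ddd
ddddddd
ddddddd
ddddddd
ddddddd
gen 1: ddddddd
ddddddd
ddddddd
ddddddd
dddAddd
dddvddd
ddddddd
ddddddd
ddddddd
gen 2: ddddddd
ddddddd
ddddddd
ddddddd
dddAddd
dd<Addd
ddddddd
ddddddd
ddddddd
gen 3: ddddddd
ddddddd
ddddddd
ddddddd
dd^Addd
ddAAddd
ddddddd
ddddddd
ddddddd
gen 4: ddddddd
ddddddd
ddddddd
ddddddd
ddA>ddd
ddAAddd
ddddddd
ddddddd
ddddddd
gen 5: ddddddd
ddddddd
ddddddd
ddd^ddd
ddAdddd
ddAAddd
ddddddd
ddddddd
ddddddd
gen 6: ddddddd
ddddddd
ddddddd
dddA>dd
ddAdddd
ddAAddd
ddddddd
ddddddd
ddddddd
gen 7: ddddddd
ddddddd
ddddddd
dddAAdd
ddAdvdd
ddAAddd
ddddddd
ddddddd
ddddddd
gen 8: ddddddd
ddddddd
ddddddd
dddAAdd
ddA<Add
ddAAddd
ddddddd
ddddddd
ddddddd
gen 9: ddddddd
ddddddd
ddddddd
ddd^Add
ddAAAdd
ddAAddd
ddddddd
ddddddd
ddddddd
gen 10: ddddddd
ddddddd
ddddddd
dd<dAdd
ddAAAdd
ddAAddd
ddddddd
ddddddd
ddddddd
gen 11: ddddddd
ddddddd
dd^dddd
ddAdAdd
ddAAAdd
ddAAddd
ddddddd
ddddddd
ddddddd
gen 12: ddddddd
ddddddd
ddA>ddd
ddAdAdd
ddAAAdd
ddAAddd
ddddddd
ddddddd
ddddddd
gen 13: ddddddd
ddddddd
ddAAddd
ddAvAdd
ddAAAdd
ddAAddd
ddddddd
ddddddd
ddddddd
gen 14: ddddddd
ddddddd
ddAAddd
dd<AAdd
ddAAAdd
ddAAddd
ddddddd
ddddddd
ddddddd
gen 15: ddddddd
ddddddd
ddAAddd
dddAAdd
ddvAAdd
ddAAddd
ddddddd
ddddddd
ddddddd
gen 16: ddddddd
ddddddd
ddAAddd
dddAAdd
ddd>Add
ddAAddd
ddddddd
ddddddd
ddddddd
gen 17: ddddddd
ddddddd
ddAAddd
ddd^Add
ddddAdd
ddAAddd
ddddddd
ddddddd
ddddddd
gen 18: ddddddd
ddddddd
ddAAddd
dd<dAdd
ddddAdd
ddAAddd
ddddddd
ddddddd
ddddddd
gen 19: ddddddd
ddddddd
dd^Addd
ddAdAdd
ddddAdd
ddAAddd
ddddddd
ddddddd
ddddddd
gen 20: ddddddd
ddddddd
d<dAddd
ddAdAdd
ddddAdd
ddAAddd
ddddddd
ddddddd
ddddddd
gen 21: ddddddd
d^ddddd
dAdAddd
ddAdAdd
ddddAdd
ddAAddd
ddddddd
ddddddd
ddddddd
gen 22: ddddddd
dA>dddd
dAdAddd
ddAdAdd
ddddAdd
ddAAddd
ddddddd
ddddddd
ddddddd

1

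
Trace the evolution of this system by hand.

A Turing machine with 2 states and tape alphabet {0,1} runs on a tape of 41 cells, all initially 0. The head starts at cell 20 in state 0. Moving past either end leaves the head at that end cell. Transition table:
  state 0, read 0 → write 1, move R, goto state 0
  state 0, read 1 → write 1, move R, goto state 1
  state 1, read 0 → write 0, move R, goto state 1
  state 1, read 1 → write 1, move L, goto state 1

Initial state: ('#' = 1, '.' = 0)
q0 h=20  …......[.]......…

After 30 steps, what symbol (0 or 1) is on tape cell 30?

1

[0] q0 h=20  …......[.]......…
[1] q0 h=21  ….....#[.]......…
[2] q0 h=22  …....##[.]......…
[3] q0 h=23  …...###[.]......…
[4] q0 h=24  …..####[.]......…
[5] q0 h=25  ….#####[.]......…
[6] q0 h=26  …######[.]......…
[7] q0 h=27  …######[.]......…
[8] q0 h=28  …######[.]......…
[9] q0 h=29  …######[.]......…
[10] q0 h=30  …######[.]......…
[11] q0 h=31  …######[.]......…
[12] q0 h=32  …######[.]......…
[13] q0 h=33  …######[.]......…
[14] q0 h=34  …######[.]......|
[15] q0 h=35  …######[.].....|
[16] q0 h=36  …######[.]....|
[17] q0 h=37  …######[.]...|
[18] q0 h=38  …######[.]..|
[19] q0 h=39  …######[.].|
[20] q0 h=40  …######[.]|
[21] q0 h=40  …######[#]|
[22] q1 h=40  …######[#]|
[23] q1 h=39  …######[#]#|
[24] q1 h=38  …######[#]##|
[25] q1 h=37  …######[#]###|
[26] q1 h=36  …######[#]####|
[27] q1 h=35  …######[#]#####|
[28] q1 h=34  …######[#]######|
[29] q1 h=33  …######[#]######…
[30] q1 h=32  …######[#]######…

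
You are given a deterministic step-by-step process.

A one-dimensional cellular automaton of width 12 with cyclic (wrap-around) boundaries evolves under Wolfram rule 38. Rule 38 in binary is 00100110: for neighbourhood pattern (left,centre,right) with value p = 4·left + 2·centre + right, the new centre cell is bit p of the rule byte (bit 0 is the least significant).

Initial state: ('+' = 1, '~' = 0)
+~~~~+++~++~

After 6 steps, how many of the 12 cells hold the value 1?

5

0) +~~~~+++~++~
1) +~~~+~~~+~~+
2) ~~~++~~++~+~
3) ~~+~~~+~~++~
4) ~++~~++~+~~~
5) +~~~+~~++~~~
6) +~~++~+~~~~+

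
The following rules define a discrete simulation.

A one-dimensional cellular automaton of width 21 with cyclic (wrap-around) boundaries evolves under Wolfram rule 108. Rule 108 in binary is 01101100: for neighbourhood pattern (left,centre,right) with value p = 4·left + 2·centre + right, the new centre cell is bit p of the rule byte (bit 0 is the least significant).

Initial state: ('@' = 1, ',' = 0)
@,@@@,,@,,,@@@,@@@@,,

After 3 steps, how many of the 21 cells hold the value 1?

10

k=0  @,@@@,,@,,,@@@,@@@@,,
k=1  @@@,@,,@,,,@,@@@,,@,,
k=2  @,@@@,,@,,,@@@,@,,@,,
k=3  @@@,@,,@,,,@,@@@,,@,,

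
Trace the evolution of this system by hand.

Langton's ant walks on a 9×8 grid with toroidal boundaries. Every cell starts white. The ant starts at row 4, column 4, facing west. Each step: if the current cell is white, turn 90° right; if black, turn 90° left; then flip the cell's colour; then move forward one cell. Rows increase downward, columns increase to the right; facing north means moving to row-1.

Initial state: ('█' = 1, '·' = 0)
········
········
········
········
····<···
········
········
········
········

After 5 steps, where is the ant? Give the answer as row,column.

k=0  ········
········
········
········
····<···
········
········
········
········
k=1  ········
········
········
····^···
····█···
········
········
········
········
k=2  ········
········
········
····█>··
····█···
········
········
········
········
k=3  ········
········
········
····██··
····█v··
········
········
········
········
k=4  ········
········
········
····██··
····<█··
········
········
········
········
k=5  ········
········
········
····██··
·····█··
····v···
········
········
········

5,4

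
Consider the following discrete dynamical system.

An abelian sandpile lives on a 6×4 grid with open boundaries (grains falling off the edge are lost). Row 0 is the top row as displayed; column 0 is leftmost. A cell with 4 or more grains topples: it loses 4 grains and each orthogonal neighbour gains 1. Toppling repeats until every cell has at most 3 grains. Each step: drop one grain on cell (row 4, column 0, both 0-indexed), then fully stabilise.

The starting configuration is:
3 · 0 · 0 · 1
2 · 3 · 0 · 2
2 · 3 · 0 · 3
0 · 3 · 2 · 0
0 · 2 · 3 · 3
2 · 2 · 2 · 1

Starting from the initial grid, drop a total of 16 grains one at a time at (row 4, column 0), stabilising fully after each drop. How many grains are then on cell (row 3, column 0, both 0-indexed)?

[0] 3 · 0 · 0 · 1
2 · 3 · 0 · 2
2 · 3 · 0 · 3
0 · 3 · 2 · 0
0 · 2 · 3 · 3
2 · 2 · 2 · 1
[1] 3 · 0 · 0 · 1
2 · 3 · 0 · 2
2 · 3 · 0 · 3
0 · 3 · 2 · 0
1 · 2 · 3 · 3
2 · 2 · 2 · 1
[2] 3 · 0 · 0 · 1
2 · 3 · 0 · 2
2 · 3 · 0 · 3
0 · 3 · 2 · 0
2 · 2 · 3 · 3
2 · 2 · 2 · 1
[3] 3 · 0 · 0 · 1
2 · 3 · 0 · 2
2 · 3 · 0 · 3
0 · 3 · 2 · 0
3 · 2 · 3 · 3
2 · 2 · 2 · 1
[4] 3 · 0 · 0 · 1
2 · 3 · 0 · 2
2 · 3 · 0 · 3
1 · 3 · 2 · 0
0 · 3 · 3 · 3
3 · 2 · 2 · 1
[5] 3 · 0 · 0 · 1
2 · 3 · 0 · 2
2 · 3 · 0 · 3
1 · 3 · 2 · 0
1 · 3 · 3 · 3
3 · 2 · 2 · 1
[6] 3 · 0 · 0 · 1
2 · 3 · 0 · 2
2 · 3 · 0 · 3
1 · 3 · 2 · 0
2 · 3 · 3 · 3
3 · 2 · 2 · 1
[7] 3 · 0 · 0 · 1
2 · 3 · 0 · 2
2 · 3 · 0 · 3
1 · 3 · 2 · 0
3 · 3 · 3 · 3
3 · 2 · 2 · 1
[8] 3 · 1 · 0 · 1
3 · 0 · 1 · 2
3 · 1 · 2 · 3
3 · 2 · 0 · 2
2 · 3 · 3 · 0
1 · 1 · 0 · 3
[9] 3 · 1 · 0 · 1
3 · 0 · 1 · 2
3 · 1 · 2 · 3
3 · 2 · 0 · 2
3 · 3 · 3 · 0
1 · 1 · 0 · 3
[10] 0 · 2 · 0 · 1
1 · 1 · 1 · 2
1 · 3 · 2 · 3
2 · 0 · 2 · 2
2 · 2 · 0 · 1
2 · 2 · 1 · 3
[11] 0 · 2 · 0 · 1
1 · 1 · 1 · 2
1 · 3 · 2 · 3
2 · 0 · 2 · 2
3 · 2 · 0 · 1
2 · 2 · 1 · 3
[12] 0 · 2 · 0 · 1
1 · 1 · 1 · 2
1 · 3 · 2 · 3
3 · 0 · 2 · 2
0 · 3 · 0 · 1
3 · 2 · 1 · 3
[13] 0 · 2 · 0 · 1
1 · 1 · 1 · 2
1 · 3 · 2 · 3
3 · 0 · 2 · 2
1 · 3 · 0 · 1
3 · 2 · 1 · 3
[14] 0 · 2 · 0 · 1
1 · 1 · 1 · 2
1 · 3 · 2 · 3
3 · 0 · 2 · 2
2 · 3 · 0 · 1
3 · 2 · 1 · 3
[15] 0 · 2 · 0 · 1
1 · 1 · 1 · 2
1 · 3 · 2 · 3
3 · 0 · 2 · 2
3 · 3 · 0 · 1
3 · 2 · 1 · 3
[16] 0 · 2 · 0 · 1
1 · 1 · 1 · 2
2 · 3 · 2 · 3
0 · 2 · 2 · 2
3 · 1 · 1 · 1
1 · 0 · 2 · 3

0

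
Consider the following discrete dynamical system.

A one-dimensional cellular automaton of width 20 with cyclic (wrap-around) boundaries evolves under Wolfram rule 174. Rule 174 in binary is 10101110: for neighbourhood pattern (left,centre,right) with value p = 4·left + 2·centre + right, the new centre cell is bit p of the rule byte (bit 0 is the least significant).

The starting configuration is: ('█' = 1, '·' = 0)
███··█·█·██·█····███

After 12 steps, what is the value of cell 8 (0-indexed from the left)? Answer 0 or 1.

1

step 0: ███··█·█·██·█····███
step 1: ██··██████·██···████
step 2: █··██████·██···█████
step 3: ··██████·██···██████
step 4: ·██████·██···██████·
step 5: ██████·██···██████··
step 6: █████·██···██████··█
step 7: ████·██···██████··██
step 8: ███·██···██████··███
step 9: ██·██···██████··████
step 10: █·██···██████··█████
step 11: ·██···██████··██████
step 12: ██···██████··██████·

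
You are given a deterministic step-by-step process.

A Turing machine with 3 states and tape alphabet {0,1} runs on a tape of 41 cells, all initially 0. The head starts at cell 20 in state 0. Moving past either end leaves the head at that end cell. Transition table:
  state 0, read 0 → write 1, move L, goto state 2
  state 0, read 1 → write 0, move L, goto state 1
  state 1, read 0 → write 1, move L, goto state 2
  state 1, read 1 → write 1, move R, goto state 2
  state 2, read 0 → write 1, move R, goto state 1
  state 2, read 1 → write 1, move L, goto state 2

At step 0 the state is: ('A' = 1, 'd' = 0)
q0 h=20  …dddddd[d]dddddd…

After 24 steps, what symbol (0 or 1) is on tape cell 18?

1

t=0: q0 h=20  …dddddd[d]dddddd…
t=1: q2 h=19  …dddddd[d]Addddd…
t=2: q1 h=20  …dddddA[A]dddddd…
t=3: q2 h=21  …ddddAA[d]dddddd…
t=4: q1 h=22  …dddAAA[d]dddddd…
t=5: q2 h=21  …ddddAA[A]Addddd…
t=6: q2 h=20  …dddddA[A]AAdddd…
t=7: q2 h=19  …dddddd[A]AAAddd…
t=8: q2 h=18  …dddddd[d]AAAAdd…
t=9: q1 h=19  …dddddA[A]AAAddd…
t=10: q2 h=20  …ddddAA[A]AAdddd…
t=11: q2 h=19  …dddddA[A]AAAddd…
t=12: q2 h=18  …dddddd[A]AAAAdd…
t=13: q2 h=17  …dddddd[d]AAAAAd…
t=14: q1 h=18  …dddddA[A]AAAAdd…
t=15: q2 h=19  …ddddAA[A]AAAddd…
t=16: q2 h=18  …dddddA[A]AAAAdd…
t=17: q2 h=17  …dddddd[A]AAAAAd…
t=18: q2 h=16  …dddddd[d]AAAAAA…
t=19: q1 h=17  …dddddA[A]AAAAAd…
t=20: q2 h=18  …ddddAA[A]AAAAdd…
t=21: q2 h=17  …dddddA[A]AAAAAd…
t=22: q2 h=16  …dddddd[A]AAAAAA…
t=23: q2 h=15  …dddddd[d]AAAAAA…
t=24: q1 h=16  …dddddA[A]AAAAAA…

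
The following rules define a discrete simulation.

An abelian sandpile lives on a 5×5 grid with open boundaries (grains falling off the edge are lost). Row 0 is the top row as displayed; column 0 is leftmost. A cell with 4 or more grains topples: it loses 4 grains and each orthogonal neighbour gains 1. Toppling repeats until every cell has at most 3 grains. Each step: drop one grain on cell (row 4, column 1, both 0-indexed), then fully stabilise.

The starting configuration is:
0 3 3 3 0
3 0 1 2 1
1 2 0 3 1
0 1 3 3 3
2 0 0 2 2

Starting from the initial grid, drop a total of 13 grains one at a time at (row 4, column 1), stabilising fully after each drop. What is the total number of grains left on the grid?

k=0  0 3 3 3 0
3 0 1 2 1
1 2 0 3 1
0 1 3 3 3
2 0 0 2 2
k=1  0 3 3 3 0
3 0 1 2 1
1 2 0 3 1
0 1 3 3 3
2 1 0 2 2
k=2  0 3 3 3 0
3 0 1 2 1
1 2 0 3 1
0 1 3 3 3
2 2 0 2 2
k=3  0 3 3 3 0
3 0 1 2 1
1 2 0 3 1
0 1 3 3 3
2 3 0 2 2
k=4  0 3 3 3 0
3 0 1 2 1
1 2 0 3 1
0 2 3 3 3
3 0 1 2 2
k=5  0 3 3 3 0
3 0 1 2 1
1 2 0 3 1
0 2 3 3 3
3 1 1 2 2
k=6  0 3 3 3 0
3 0 1 2 1
1 2 0 3 1
0 2 3 3 3
3 2 1 2 2
k=7  0 3 3 3 0
3 0 1 2 1
1 2 0 3 1
0 2 3 3 3
3 3 1 2 2
k=8  0 3 3 3 0
3 0 1 2 1
1 2 0 3 1
1 3 3 3 3
0 1 2 2 2
k=9  0 3 3 3 0
3 0 1 2 1
1 2 0 3 1
1 3 3 3 3
0 2 2 2 2
k=10  0 3 3 3 0
3 0 1 2 1
1 2 0 3 1
1 3 3 3 3
0 3 2 2 2
k=11  0 3 3 3 0
3 0 1 3 1
1 3 2 0 3
2 1 2 3 1
1 2 1 1 0
k=12  0 3 3 3 0
3 0 1 3 1
1 3 2 0 3
2 1 2 3 1
1 3 1 1 0
k=13  0 3 3 3 0
3 0 1 3 1
1 3 2 0 3
2 2 2 3 1
2 0 2 1 0

41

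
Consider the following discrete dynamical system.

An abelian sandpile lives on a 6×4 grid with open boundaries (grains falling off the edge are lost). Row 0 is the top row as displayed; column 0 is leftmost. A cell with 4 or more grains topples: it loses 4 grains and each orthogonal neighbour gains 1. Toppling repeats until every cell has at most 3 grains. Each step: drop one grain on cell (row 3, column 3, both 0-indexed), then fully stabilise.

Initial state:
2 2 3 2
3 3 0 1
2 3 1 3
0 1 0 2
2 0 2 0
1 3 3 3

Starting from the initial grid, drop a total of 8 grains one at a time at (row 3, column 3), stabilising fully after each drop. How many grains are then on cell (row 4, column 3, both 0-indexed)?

[0] 2 2 3 2
3 3 0 1
2 3 1 3
0 1 0 2
2 0 2 0
1 3 3 3
[1] 2 2 3 2
3 3 0 1
2 3 1 3
0 1 0 3
2 0 2 0
1 3 3 3
[2] 2 2 3 2
3 3 0 2
2 3 2 0
0 1 1 1
2 0 2 1
1 3 3 3
[3] 2 2 3 2
3 3 0 2
2 3 2 0
0 1 1 2
2 0 2 1
1 3 3 3
[4] 2 2 3 2
3 3 0 2
2 3 2 0
0 1 1 3
2 0 2 1
1 3 3 3
[5] 2 2 3 2
3 3 0 2
2 3 2 1
0 1 2 0
2 0 2 2
1 3 3 3
[6] 2 2 3 2
3 3 0 2
2 3 2 1
0 1 2 1
2 0 2 2
1 3 3 3
[7] 2 2 3 2
3 3 0 2
2 3 2 1
0 1 2 2
2 0 2 2
1 3 3 3
[8] 2 2 3 2
3 3 0 2
2 3 2 1
0 1 2 3
2 0 2 2
1 3 3 3

2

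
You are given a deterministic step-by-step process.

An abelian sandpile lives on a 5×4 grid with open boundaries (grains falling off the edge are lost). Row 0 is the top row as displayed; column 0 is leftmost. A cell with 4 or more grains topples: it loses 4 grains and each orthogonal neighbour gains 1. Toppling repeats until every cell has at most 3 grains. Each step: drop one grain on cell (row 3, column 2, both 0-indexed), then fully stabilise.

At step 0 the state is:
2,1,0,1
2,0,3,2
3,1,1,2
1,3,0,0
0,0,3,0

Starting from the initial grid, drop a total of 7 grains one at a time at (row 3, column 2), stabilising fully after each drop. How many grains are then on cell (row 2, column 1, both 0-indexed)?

[0] 2,1,0,1
2,0,3,2
3,1,1,2
1,3,0,0
0,0,3,0
[1] 2,1,0,1
2,0,3,2
3,1,1,2
1,3,1,0
0,0,3,0
[2] 2,1,0,1
2,0,3,2
3,1,1,2
1,3,2,0
0,0,3,0
[3] 2,1,0,1
2,0,3,2
3,1,1,2
1,3,3,0
0,0,3,0
[4] 2,1,0,1
2,0,3,2
3,2,2,2
2,0,2,1
0,2,0,1
[5] 2,1,0,1
2,0,3,2
3,2,2,2
2,0,3,1
0,2,0,1
[6] 2,1,0,1
2,0,3,2
3,2,3,2
2,1,0,2
0,2,1,1
[7] 2,1,0,1
2,0,3,2
3,2,3,2
2,1,1,2
0,2,1,1

2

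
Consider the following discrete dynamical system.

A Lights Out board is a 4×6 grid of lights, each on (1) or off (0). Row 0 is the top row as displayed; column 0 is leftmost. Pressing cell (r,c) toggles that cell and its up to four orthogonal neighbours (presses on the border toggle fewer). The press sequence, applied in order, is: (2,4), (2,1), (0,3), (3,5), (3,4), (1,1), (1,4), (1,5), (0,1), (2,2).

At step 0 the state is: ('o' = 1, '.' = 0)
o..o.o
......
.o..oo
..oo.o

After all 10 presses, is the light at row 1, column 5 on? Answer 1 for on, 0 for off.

step 0: o..o.o
......
.o..oo
..oo.o
step 1: o..o.o
....o.
.o.o..
..oooo
step 2: o..o.o
.o..o.
o.oo..
.ooooo
step 3: o.o.oo
.o.oo.
o.oo..
.ooooo
step 4: o.o.oo
.o.oo.
o.oo.o
.ooo..
step 5: o.o.oo
.o.oo.
o.oooo
.oo.oo
step 6: ooo.oo
o.ooo.
oooooo
.oo.oo
step 7: ooo..o
o.o..o
oooo.o
.oo.oo
step 8: ooo...
o.o.o.
oooo..
.oo.oo
step 9: ......
ooo.o.
oooo..
.oo.oo
step 10: ......
oo..o.
o.....
.o..oo

0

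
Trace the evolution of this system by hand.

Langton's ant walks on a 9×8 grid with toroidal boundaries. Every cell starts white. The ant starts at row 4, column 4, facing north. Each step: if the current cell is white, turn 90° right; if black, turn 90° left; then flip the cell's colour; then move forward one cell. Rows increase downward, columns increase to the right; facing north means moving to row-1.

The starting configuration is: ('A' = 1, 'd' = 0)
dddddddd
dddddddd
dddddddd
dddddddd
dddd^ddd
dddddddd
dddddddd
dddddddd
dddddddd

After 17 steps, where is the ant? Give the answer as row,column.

4,3

step 0: dddddddd
dddddddd
dddddddd
dddddddd
dddd^ddd
dddddddd
dddddddd
dddddddd
dddddddd
step 1: dddddddd
dddddddd
dddddddd
dddddddd
ddddA>dd
dddddddd
dddddddd
dddddddd
dddddddd
step 2: dddddddd
dddddddd
dddddddd
dddddddd
ddddAAdd
dddddvdd
dddddddd
dddddddd
dddddddd
step 3: dddddddd
dddddddd
dddddddd
dddddddd
ddddAAdd
dddd<Add
dddddddd
dddddddd
dddddddd
step 4: dddddddd
dddddddd
dddddddd
dddddddd
dddd^Add
ddddAAdd
dddddddd
dddddddd
dddddddd
step 5: dddddddd
dddddddd
dddddddd
dddddddd
ddd<dAdd
ddddAAdd
dddddddd
dddddddd
dddddddd
step 6: dddddddd
dddddddd
dddddddd
ddd^dddd
dddAdAdd
ddddAAdd
dddddddd
dddddddd
dddddddd
step 7: dddddddd
dddddddd
dddddddd
dddA>ddd
dddAdAdd
ddddAAdd
dddddddd
dddddddd
dddddddd
step 8: dddddddd
dddddddd
dddddddd
dddAAddd
dddAvAdd
ddddAAdd
dddddddd
dddddddd
dddddddd
step 9: dddddddd
dddddddd
dddddddd
dddAAddd
ddd<AAdd
ddddAAdd
dddddddd
dddddddd
dddddddd
step 10: dddddddd
dddddddd
dddddddd
dddAAddd
ddddAAdd
dddvAAdd
dddddddd
dddddddd
dddddddd
step 11: dddddddd
dddddddd
dddddddd
dddAAddd
ddddAAdd
dd<AAAdd
dddddddd
dddddddd
dddddddd
step 12: dddddddd
dddddddd
dddddddd
dddAAddd
dd^dAAdd
ddAAAAdd
dddddddd
dddddddd
dddddddd
step 13: dddddddd
dddddddd
dddddddd
dddAAddd
ddA>AAdd
ddAAAAdd
dddddddd
dddddddd
dddddddd
step 14: dddddddd
dddddddd
dddddddd
dddAAddd
ddAAAAdd
ddAvAAdd
dddddddd
dddddddd
dddddddd
step 15: dddddddd
dddddddd
dddddddd
dddAAddd
ddAAAAdd
ddAd>Add
dddddddd
dddddddd
dddddddd
step 16: dddddddd
dddddddd
dddddddd
dddAAddd
ddAA^Add
ddAddAdd
dddddddd
dddddddd
dddddddd
step 17: dddddddd
dddddddd
dddddddd
dddAAddd
ddA<dAdd
ddAddAdd
dddddddd
dddddddd
dddddddd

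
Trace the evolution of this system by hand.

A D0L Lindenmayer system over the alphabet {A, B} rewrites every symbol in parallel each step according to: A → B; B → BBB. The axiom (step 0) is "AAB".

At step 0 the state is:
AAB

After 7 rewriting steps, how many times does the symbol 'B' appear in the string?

3645

[0] AAB
[1] BBBBB
[2] BBBBBBBBBBBBBBB
[3] BBBBBBBBBBBBBBBBBBBBBBBBBBBBBBBBBBBBBBBBBBBBB
[4] BBBBBBBBBBBBBBBBBBBBBBBBBBBBBBBBBBBBBBBBBBBBBBBBBBBBBBBBBB…BBBBBBBBBBBBBBBBBBBBBBBBBBBBBBBBBBBBBBBBBBBBBBBBBBBBBBBBBB  (len 135)
[5] BBBBBBBBBBBBBBBBBBBBBBBBBBBBBBBBBBBBBBBBBBBBBBBBBBBBBBBBBB…BBBBBBBBBBBBBBBBBBBBBBBBBBBBBBBBBBBBBBBBBBBBBBBBBBBBBBBBBB  (len 405)
[6] BBBBBBBBBBBBBBBBBBBBBBBBBBBBBBBBBBBBBBBBBBBBBBBBBBBBBBBBBB…BBBBBBBBBBBBBBBBBBBBBBBBBBBBBBBBBBBBBBBBBBBBBBBBBBBBBBBBBB  (len 1215)
[7] BBBBBBBBBBBBBBBBBBBBBBBBBBBBBBBBBBBBBBBBBBBBBBBBBBBBBBBBBB…BBBBBBBBBBBBBBBBBBBBBBBBBBBBBBBBBBBBBBBBBBBBBBBBBBBBBBBBBB  (len 3645)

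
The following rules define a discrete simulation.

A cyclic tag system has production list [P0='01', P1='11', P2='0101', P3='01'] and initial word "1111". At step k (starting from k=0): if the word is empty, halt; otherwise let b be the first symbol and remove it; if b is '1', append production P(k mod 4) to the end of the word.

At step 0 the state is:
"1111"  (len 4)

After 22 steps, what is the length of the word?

t=0: "1111"  (len 4)
t=1: "11101"  (len 5)
t=2: "110111"  (len 6)
t=3: "101110101"  (len 9)
t=4: "0111010101"  (len 10)
t=5: "111010101"  (len 9)
t=6: "1101010111"  (len 10)
t=7: "1010101110101"  (len 13)
t=8: "01010111010101"  (len 14)
t=9: "1010111010101"  (len 13)
t=10: "01011101010111"  (len 14)
t=11: "1011101010111"  (len 13)
t=12: "01110101011101"  (len 14)
t=13: "1110101011101"  (len 13)
t=14: "11010101110111"  (len 14)
t=15: "10101011101110101"  (len 17)
t=16: "010101110111010101"  (len 18)
t=17: "10101110111010101"  (len 17)
t=18: "010111011101010111"  (len 18)
t=19: "10111011101010111"  (len 17)
t=20: "011101110101011101"  (len 18)
t=21: "11101110101011101"  (len 17)
t=22: "110111010101110111"  (len 18)

18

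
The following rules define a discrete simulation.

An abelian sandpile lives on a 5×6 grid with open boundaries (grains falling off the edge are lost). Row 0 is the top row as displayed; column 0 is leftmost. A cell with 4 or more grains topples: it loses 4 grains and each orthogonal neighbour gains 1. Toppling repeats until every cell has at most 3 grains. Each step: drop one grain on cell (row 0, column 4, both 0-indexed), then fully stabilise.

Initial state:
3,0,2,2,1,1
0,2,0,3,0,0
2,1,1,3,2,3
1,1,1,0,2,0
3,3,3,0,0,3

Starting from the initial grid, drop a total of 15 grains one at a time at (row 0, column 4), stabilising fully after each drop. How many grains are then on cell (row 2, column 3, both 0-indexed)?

step 0: 3,0,2,2,1,1
0,2,0,3,0,0
2,1,1,3,2,3
1,1,1,0,2,0
3,3,3,0,0,3
step 1: 3,0,2,2,2,1
0,2,0,3,0,0
2,1,1,3,2,3
1,1,1,0,2,0
3,3,3,0,0,3
step 2: 3,0,2,2,3,1
0,2,0,3,0,0
2,1,1,3,2,3
1,1,1,0,2,0
3,3,3,0,0,3
step 3: 3,0,2,3,0,2
0,2,0,3,1,0
2,1,1,3,2,3
1,1,1,0,2,0
3,3,3,0,0,3
step 4: 3,0,2,3,1,2
0,2,0,3,1,0
2,1,1,3,2,3
1,1,1,0,2,0
3,3,3,0,0,3
step 5: 3,0,2,3,2,2
0,2,0,3,1,0
2,1,1,3,2,3
1,1,1,0,2,0
3,3,3,0,0,3
step 6: 3,0,2,3,3,2
0,2,0,3,1,0
2,1,1,3,2,3
1,1,1,0,2,0
3,3,3,0,0,3
step 7: 3,0,3,1,1,3
0,2,1,1,3,0
2,1,2,0,3,3
1,1,1,1,2,0
3,3,3,0,0,3
step 8: 3,0,3,1,2,3
0,2,1,1,3,0
2,1,2,0,3,3
1,1,1,1,2,0
3,3,3,0,0,3
step 9: 3,0,3,1,3,3
0,2,1,1,3,0
2,1,2,0,3,3
1,1,1,1,2,0
3,3,3,0,0,3
step 10: 3,0,3,2,2,0
0,2,1,2,1,3
2,1,2,1,1,0
1,1,1,1,3,1
3,3,3,0,0,3
step 11: 3,0,3,2,3,0
0,2,1,2,1,3
2,1,2,1,1,0
1,1,1,1,3,1
3,3,3,0,0,3
step 12: 3,0,3,3,0,1
0,2,1,2,2,3
2,1,2,1,1,0
1,1,1,1,3,1
3,3,3,0,0,3
step 13: 3,0,3,3,1,1
0,2,1,2,2,3
2,1,2,1,1,0
1,1,1,1,3,1
3,3,3,0,0,3
step 14: 3,0,3,3,2,1
0,2,1,2,2,3
2,1,2,1,1,0
1,1,1,1,3,1
3,3,3,0,0,3
step 15: 3,0,3,3,3,1
0,2,1,2,2,3
2,1,2,1,1,0
1,1,1,1,3,1
3,3,3,0,0,3

1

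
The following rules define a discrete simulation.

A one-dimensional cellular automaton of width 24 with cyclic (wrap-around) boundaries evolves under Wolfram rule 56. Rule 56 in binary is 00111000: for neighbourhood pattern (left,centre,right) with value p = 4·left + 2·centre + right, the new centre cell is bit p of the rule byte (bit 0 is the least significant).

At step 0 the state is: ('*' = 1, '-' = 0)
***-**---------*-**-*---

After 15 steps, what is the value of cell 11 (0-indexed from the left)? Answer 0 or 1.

k=0  ***-**---------*-**-*---
k=1  *--**-*---------**-*-*--
k=2  -*-*-*-*--------*-*-*-*-
k=3  --*-*-*-*--------*-*-*-*
k=4  *--*-*-*-*--------*-*-*-
k=5  -*--*-*-*-*--------*-*-*
k=6  *-*--*-*-*-*--------*-*-
k=7  -*-*--*-*-*-*--------*-*
k=8  *-*-*--*-*-*-*--------*-
k=9  -*-*-*--*-*-*-*--------*
k=10  *-*-*-*--*-*-*-*--------
k=11  -*-*-*-*--*-*-*-*-------
k=12  --*-*-*-*--*-*-*-*------
k=13  ---*-*-*-*--*-*-*-*-----
k=14  ----*-*-*-*--*-*-*-*----
k=15  -----*-*-*-*--*-*-*-*---

1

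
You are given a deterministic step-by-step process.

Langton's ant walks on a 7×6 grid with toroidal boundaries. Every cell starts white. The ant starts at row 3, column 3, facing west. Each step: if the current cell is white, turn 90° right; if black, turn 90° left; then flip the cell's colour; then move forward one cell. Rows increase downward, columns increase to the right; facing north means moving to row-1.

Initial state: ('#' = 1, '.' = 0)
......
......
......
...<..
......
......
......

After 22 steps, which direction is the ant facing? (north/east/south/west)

west

[0] ......
......
......
...<..
......
......
......
[1] ......
......
...^..
...#..
......
......
......
[2] ......
......
...#>.
...#..
......
......
......
[3] ......
......
...##.
...#v.
......
......
......
[4] ......
......
...##.
...<#.
......
......
......
[5] ......
......
...##.
....#.
...v..
......
......
[6] ......
......
...##.
....#.
..<#..
......
......
[7] ......
......
...##.
..^.#.
..##..
......
......
[8] ......
......
...##.
..#>#.
..##..
......
......
[9] ......
......
...##.
..###.
..#v..
......
......
[10] ......
......
...##.
..###.
..#.>.
......
......
[11] ......
......
...##.
..###.
..#.#.
....v.
......
[12] ......
......
...##.
..###.
..#.#.
...<#.
......
[13] ......
......
...##.
..###.
..#^#.
...##.
......
[14] ......
......
...##.
..###.
..##>.
...##.
......
[15] ......
......
...##.
..##^.
..##..
...##.
......
[16] ......
......
...##.
..#<..
..##..
...##.
......
[17] ......
......
...##.
..#...
..#v..
...##.
......
[18] ......
......
...##.
..#...
..#.>.
...##.
......
[19] ......
......
...##.
..#...
..#.#.
...#v.
......
[20] ......
......
...##.
..#...
..#.#.
...#.>
......
[21] ......
......
...##.
..#...
..#.#.
...#.#
.....v
[22] ......
......
...##.
..#...
..#.#.
...#.#
....<#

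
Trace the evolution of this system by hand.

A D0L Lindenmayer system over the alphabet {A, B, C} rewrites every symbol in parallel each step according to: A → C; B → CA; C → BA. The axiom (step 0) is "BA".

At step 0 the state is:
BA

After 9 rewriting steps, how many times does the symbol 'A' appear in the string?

k=0  BA
k=1  CAC
k=2  BACBA
k=3  CACBACAC
k=4  BACBACACBACBA
k=5  CACBACACBACBACACBACAC
k=6  BACBACACBACBACACBACACBACBACACBACBA
k=7  CACBACACBACBACACBACACBACBACACBACBACACBACACBACBACACBACAC
k=8  BACBACACBACBACACBACACBACBACACBACBACACBACACBACBACACBACACBACBACACBACBACACBACACBACBACACBACBA
k=9  CACBACACBACBACACBACACBACBACACBACBACACBACACBACBACACBACACBAC…CBACACBACACBACBACACBACACBACBACACBACBACACBACACBACBACACBACAC  (len 144)

55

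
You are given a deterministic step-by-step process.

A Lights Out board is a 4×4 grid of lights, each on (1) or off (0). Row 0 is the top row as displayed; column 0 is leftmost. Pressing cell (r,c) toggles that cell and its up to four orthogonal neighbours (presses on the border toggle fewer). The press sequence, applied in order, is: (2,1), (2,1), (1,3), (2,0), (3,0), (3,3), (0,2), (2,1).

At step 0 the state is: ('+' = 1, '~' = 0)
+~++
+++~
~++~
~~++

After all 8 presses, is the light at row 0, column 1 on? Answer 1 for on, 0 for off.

[0] +~++
+++~
~++~
~~++
[1] +~++
+~+~
+~~~
~+++
[2] +~++
+++~
~++~
~~++
[3] +~+~
++~+
~+++
~~++
[4] +~+~
~+~+
+~++
+~++
[5] +~+~
~+~+
~~++
~+++
[6] +~+~
~+~+
~~+~
~+~~
[7] ++~+
~+++
~~+~
~+~~
[8] ++~+
~~++
++~~
~~~~

1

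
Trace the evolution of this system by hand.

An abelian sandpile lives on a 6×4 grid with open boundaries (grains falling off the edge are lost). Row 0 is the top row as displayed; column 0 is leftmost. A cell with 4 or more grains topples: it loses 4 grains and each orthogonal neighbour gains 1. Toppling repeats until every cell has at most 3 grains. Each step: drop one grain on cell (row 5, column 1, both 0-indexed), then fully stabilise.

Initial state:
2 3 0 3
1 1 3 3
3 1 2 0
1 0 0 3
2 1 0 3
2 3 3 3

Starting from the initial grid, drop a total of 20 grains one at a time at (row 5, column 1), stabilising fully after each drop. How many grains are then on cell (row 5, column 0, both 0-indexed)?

2

gen 0: 2 3 0 3
1 1 3 3
3 1 2 0
1 0 0 3
2 1 0 3
2 3 3 3
gen 1: 2 3 0 3
1 1 3 3
3 1 2 1
1 0 1 0
2 2 2 1
3 1 1 1
gen 2: 2 3 0 3
1 1 3 3
3 1 2 1
1 0 1 0
2 2 2 1
3 2 1 1
gen 3: 2 3 0 3
1 1 3 3
3 1 2 1
1 0 1 0
2 2 2 1
3 3 1 1
gen 4: 2 3 0 3
1 1 3 3
3 1 2 1
1 0 1 0
3 3 2 1
0 1 2 1
gen 5: 2 3 0 3
1 1 3 3
3 1 2 1
1 0 1 0
3 3 2 1
0 2 2 1
gen 6: 2 3 0 3
1 1 3 3
3 1 2 1
1 0 1 0
3 3 2 1
0 3 2 1
gen 7: 2 3 0 3
1 1 3 3
3 1 2 1
2 1 1 0
0 1 3 1
2 1 3 1
gen 8: 2 3 0 3
1 1 3 3
3 1 2 1
2 1 1 0
0 1 3 1
2 2 3 1
gen 9: 2 3 0 3
1 1 3 3
3 1 2 1
2 1 1 0
0 1 3 1
2 3 3 1
gen 10: 2 3 0 3
1 1 3 3
3 1 2 1
2 1 2 0
0 3 0 2
3 1 1 2
gen 11: 2 3 0 3
1 1 3 3
3 1 2 1
2 1 2 0
0 3 0 2
3 2 1 2
gen 12: 2 3 0 3
1 1 3 3
3 1 2 1
2 1 2 0
0 3 0 2
3 3 1 2
gen 13: 2 3 0 3
1 1 3 3
3 1 2 1
2 2 2 0
2 0 1 2
0 2 2 2
gen 14: 2 3 0 3
1 1 3 3
3 1 2 1
2 2 2 0
2 0 1 2
0 3 2 2
gen 15: 2 3 0 3
1 1 3 3
3 1 2 1
2 2 2 0
2 1 1 2
1 0 3 2
gen 16: 2 3 0 3
1 1 3 3
3 1 2 1
2 2 2 0
2 1 1 2
1 1 3 2
gen 17: 2 3 0 3
1 1 3 3
3 1 2 1
2 2 2 0
2 1 1 2
1 2 3 2
gen 18: 2 3 0 3
1 1 3 3
3 1 2 1
2 2 2 0
2 1 1 2
1 3 3 2
gen 19: 2 3 0 3
1 1 3 3
3 1 2 1
2 2 2 0
2 2 2 2
2 1 0 3
gen 20: 2 3 0 3
1 1 3 3
3 1 2 1
2 2 2 0
2 2 2 2
2 2 0 3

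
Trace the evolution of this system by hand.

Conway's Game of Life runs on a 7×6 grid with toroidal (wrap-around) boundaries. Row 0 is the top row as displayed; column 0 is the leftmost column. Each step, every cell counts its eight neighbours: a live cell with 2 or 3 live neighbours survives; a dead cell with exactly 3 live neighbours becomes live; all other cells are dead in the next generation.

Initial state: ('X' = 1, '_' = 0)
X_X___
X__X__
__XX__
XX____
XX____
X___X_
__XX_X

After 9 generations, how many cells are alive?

17

step 0: X_X___
X__X__
__XX__
XX____
XX____
X___X_
__XX_X
step 1: X_X_XX
___X__
X_XX__
X_____
______
X_XXX_
X_XXXX
step 2: X_X___
X_____
_XXX__
_X____
_X_X_X
X_X___
______
step 3: _X____
X__X__
XXX___
_X_XX_
_X____
XXX___
______
step 4: ______
X_____
X___XX
___X__
___X__
XXX___
X_X___
step 5: _X____
X_____
X___XX
___X_X
_X_X__
X_XX__
X_X___
step 6: XX____
XX____
X___X_
__XX_X
XX_X__
X__X__
X_XX__
step 7: _____X
______
X_XXX_
__XX_X
XX_X_X
X__XXX
X_XX_X
step 8: X___XX
___XXX
_XX_XX
______
_X____
______
_XXX__
step 9: XX____
_XX___
X_X__X
XXX___
______
_X____
XXXXXX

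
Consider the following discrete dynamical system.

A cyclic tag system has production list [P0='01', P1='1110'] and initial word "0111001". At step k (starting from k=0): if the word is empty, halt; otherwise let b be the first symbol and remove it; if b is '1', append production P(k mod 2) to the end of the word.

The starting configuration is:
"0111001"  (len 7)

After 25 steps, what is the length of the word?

[0] "0111001"  (len 7)
[1] "111001"  (len 6)
[2] "110011110"  (len 9)
[3] "1001111001"  (len 10)
[4] "0011110011110"  (len 13)
[5] "011110011110"  (len 12)
[6] "11110011110"  (len 11)
[7] "111001111001"  (len 12)
[8] "110011110011110"  (len 15)
[9] "1001111001111001"  (len 16)
[10] "0011110011110011110"  (len 19)
[11] "011110011110011110"  (len 18)
[12] "11110011110011110"  (len 17)
[13] "111001111001111001"  (len 18)
[14] "110011110011110011110"  (len 21)
[15] "1001111001111001111001"  (len 22)
[16] "0011110011110011110011110"  (len 25)
[17] "011110011110011110011110"  (len 24)
[18] "11110011110011110011110"  (len 23)
[19] "111001111001111001111001"  (len 24)
[20] "110011110011110011110011110"  (len 27)
[21] "1001111001111001111001111001"  (len 28)
[22] "0011110011110011110011110011110"  (len 31)
[23] "011110011110011110011110011110"  (len 30)
[24] "11110011110011110011110011110"  (len 29)
[25] "111001111001111001111001111001"  (len 30)

30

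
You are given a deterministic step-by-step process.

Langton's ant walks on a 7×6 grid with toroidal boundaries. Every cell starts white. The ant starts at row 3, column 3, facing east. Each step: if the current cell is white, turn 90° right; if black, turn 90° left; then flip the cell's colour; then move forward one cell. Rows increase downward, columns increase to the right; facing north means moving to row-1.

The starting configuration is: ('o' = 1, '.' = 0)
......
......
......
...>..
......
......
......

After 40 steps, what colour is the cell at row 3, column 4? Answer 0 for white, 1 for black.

t=0: ......
......
......
...>..
......
......
......
t=1: ......
......
......
...o..
...v..
......
......
t=2: ......
......
......
...o..
..<o..
......
......
t=3: ......
......
......
..^o..
..oo..
......
......
t=4: ......
......
......
..o>..
..oo..
......
......
t=5: ......
......
...^..
..o...
..oo..
......
......
t=6: ......
......
...o>.
..o...
..oo..
......
......
t=7: ......
......
...oo.
..o.v.
..oo..
......
......
t=8: ......
......
...oo.
..o<o.
..oo..
......
......
t=9: ......
......
...^o.
..ooo.
..oo..
......
......
t=10: ......
......
..<.o.
..ooo.
..oo..
......
......
t=11: ......
..^...
..o.o.
..ooo.
..oo..
......
......
t=12: ......
..o>..
..o.o.
..ooo.
..oo..
......
......
t=13: ......
..oo..
..ovo.
..ooo.
..oo..
......
......
t=14: ......
..oo..
..<oo.
..ooo.
..oo..
......
......
t=15: ......
..oo..
...oo.
..voo.
..oo..
......
......
t=16: ......
..oo..
...oo.
...>o.
..oo..
......
......
t=17: ......
..oo..
...^o.
....o.
..oo..
......
......
t=18: ......
..oo..
..<.o.
....o.
..oo..
......
......
t=19: ......
..^o..
..o.o.
....o.
..oo..
......
......
t=20: ......
.<.o..
..o.o.
....o.
..oo..
......
......
t=21: .^....
.o.o..
..o.o.
....o.
..oo..
......
......
t=22: .o>...
.o.o..
..o.o.
....o.
..oo..
......
......
t=23: .oo...
.ovo..
..o.o.
....o.
..oo..
......
......
t=24: .oo...
.<oo..
..o.o.
....o.
..oo..
......
......
t=25: .oo...
..oo..
.vo.o.
....o.
..oo..
......
......
t=26: .oo...
..oo..
<oo.o.
....o.
..oo..
......
......
t=27: .oo...
^.oo..
ooo.o.
....o.
..oo..
......
......
t=28: .oo...
o>oo..
ooo.o.
....o.
..oo..
......
......
t=29: .oo...
oooo..
ovo.o.
....o.
..oo..
......
......
t=30: .oo...
oooo..
o.>.o.
....o.
..oo..
......
......
t=31: .oo...
oo^o..
o...o.
....o.
..oo..
......
......
t=32: .oo...
o<.o..
o...o.
....o.
..oo..
......
......
t=33: .oo...
o..o..
ov..o.
....o.
..oo..
......
......
t=34: .oo...
o..o..
<o..o.
....o.
..oo..
......
......
t=35: .oo...
o..o..
.o..o.
v...o.
..oo..
......
......
t=36: .oo...
o..o..
.o..o.
o...o<
..oo..
......
......
t=37: .oo...
o..o..
.o..o^
o...oo
..oo..
......
......
t=38: .oo...
o..o..
>o..oo
o...oo
..oo..
......
......
t=39: .oo...
o..o..
oo..oo
v...oo
..oo..
......
......
t=40: .oo...
o..o..
oo..oo
.>..oo
..oo..
......
......

1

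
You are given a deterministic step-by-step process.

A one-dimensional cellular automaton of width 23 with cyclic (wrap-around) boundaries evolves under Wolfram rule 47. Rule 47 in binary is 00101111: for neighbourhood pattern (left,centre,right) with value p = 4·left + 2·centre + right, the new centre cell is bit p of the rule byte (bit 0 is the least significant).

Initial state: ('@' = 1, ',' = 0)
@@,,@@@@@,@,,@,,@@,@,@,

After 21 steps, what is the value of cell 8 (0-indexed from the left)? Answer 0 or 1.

1

[0] @@,,@@@@@,@,,@,,@@,@,@,
[1] @,,@@,,,,@@,@@,@@,@@@@@
[2] ,,@@,,@@@@,@@,@@,@@,,,,
[3] @@@,,@@,,,@@,@@,@@,,@@@
[4] ,,,,@@,,@@@,@@,@@,,@@,,
[5] @@@@@,,@@,,@@,@@,,@@,,@
[6] ,,,,,,@@,,@@,@@,,@@,,@@
[7] ,@@@@@@,,@@,@@,,@@,,@@,
[8] @@,,,,,,@@,@@,,@@,,@@,,
[9] @,,@@@@@@,@@,,@@,,@@,,@
[10] ,,@@,,,,,@@,,@@,,@@,,@@
[11] ,@@,,@@@@@,,@@,,@@,,@@,
[12] @@,,@@,,,,,@@,,@@,,@@,,
[13] @,,@@,,@@@@@,,@@,,@@,,@
[14] ,,@@,,@@,,,,,@@,,@@,,@@
[15] ,@@,,@@,,@@@@@,,@@,,@@,
[16] @@,,@@,,@@,,,,,@@,,@@,,
[17] @,,@@,,@@,,@@@@@,,@@,,@
[18] ,,@@,,@@,,@@,,,,,@@,,@@
[19] ,@@,,@@,,@@,,@@@@@,,@@,
[20] @@,,@@,,@@,,@@,,,,,@@,,
[21] @,,@@,,@@,,@@,,@@@@@,,@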